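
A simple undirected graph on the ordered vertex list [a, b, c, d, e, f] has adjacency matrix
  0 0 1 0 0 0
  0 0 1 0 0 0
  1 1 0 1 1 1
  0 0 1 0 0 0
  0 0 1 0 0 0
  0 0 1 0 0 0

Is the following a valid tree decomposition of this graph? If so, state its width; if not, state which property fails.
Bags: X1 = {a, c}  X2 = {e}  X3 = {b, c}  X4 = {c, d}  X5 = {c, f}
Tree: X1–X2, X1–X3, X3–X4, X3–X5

No — edge (c,e) lies in no bag.

A tree decomposition must satisfy three properties: every vertex lies in some bag; for every edge, both endpoints lie together in some bag; and for every vertex, the bags containing it form a connected subtree. Here edge (c,e) lies in no bag, so the decomposition is invalid.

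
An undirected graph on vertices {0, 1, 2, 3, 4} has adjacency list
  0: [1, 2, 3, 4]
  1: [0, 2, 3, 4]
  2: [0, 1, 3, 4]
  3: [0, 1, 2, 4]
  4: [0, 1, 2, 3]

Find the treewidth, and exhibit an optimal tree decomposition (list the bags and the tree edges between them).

Treewidth 4.
One such decomposition:
Bags: B1 = {0, 1, 2, 3, 4}
Tree: (single bag)

A single bag containing all 5 vertices is trivially a valid decomposition of width 4. For the lower bound, the 5 vertices {0, 1, 2, 3, 4} are pairwise adjacent, and any tree decomposition puts a clique entirely inside one bag — forcing width ≥ 4. Combining the bounds, tw(G) = 4.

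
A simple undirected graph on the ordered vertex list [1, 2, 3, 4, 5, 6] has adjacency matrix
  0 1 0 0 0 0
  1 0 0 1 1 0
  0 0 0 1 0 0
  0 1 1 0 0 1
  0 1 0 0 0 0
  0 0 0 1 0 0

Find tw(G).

A width-1 tree decomposition is:
Bags: B1 = {2, 4}  B2 = {4, 6}  B3 = {3, 4}  B4 = {2, 5}  B5 = {1, 2}
Tree: B1–B2, B2–B3, B1–B4, B4–B5
Every bag has size at most 2, so the width is 2 − 1 = 1 and tw(G) ≤ 1. Any graph with an edge has treewidth ≥ 1, and G has the edge 4–2. Therefore the treewidth is 1.

1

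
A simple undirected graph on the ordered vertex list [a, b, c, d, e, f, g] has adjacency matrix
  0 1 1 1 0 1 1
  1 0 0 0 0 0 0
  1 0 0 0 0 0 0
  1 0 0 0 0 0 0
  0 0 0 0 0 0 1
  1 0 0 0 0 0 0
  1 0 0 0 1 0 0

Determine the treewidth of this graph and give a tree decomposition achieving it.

Every bag has size at most 2, so the width is 2 − 1 = 1 and tw(G) ≤ 1. G has an edge, so its treewidth is at least 1. Combining the bounds, tw(G) = 1.

Treewidth 1.
One such decomposition:
Bags: B1 = {a, g}  B2 = {a, c}  B3 = {a, f}  B4 = {a, b}  B5 = {e, g}  B6 = {a, d}
Tree: B1–B2, B2–B3, B3–B4, B1–B5, B4–B6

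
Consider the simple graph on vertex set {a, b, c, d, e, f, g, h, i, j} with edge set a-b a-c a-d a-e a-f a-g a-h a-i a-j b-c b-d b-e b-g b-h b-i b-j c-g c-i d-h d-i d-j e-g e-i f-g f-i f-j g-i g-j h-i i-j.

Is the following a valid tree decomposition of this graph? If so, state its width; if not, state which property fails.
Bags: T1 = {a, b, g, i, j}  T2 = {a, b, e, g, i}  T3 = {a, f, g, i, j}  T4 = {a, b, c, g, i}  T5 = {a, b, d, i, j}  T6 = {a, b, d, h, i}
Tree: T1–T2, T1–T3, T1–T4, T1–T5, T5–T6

Yes; width 4.

Checking the three conditions: (i) the bags cover all of {a, b, c, d, e, f, g, h, i, j}; (ii) for each edge, some bag contains both endpoints; (iii) the bags containing any fixed vertex form a subtree. All hold, so the decomposition is valid with width 5 − 1 = 4.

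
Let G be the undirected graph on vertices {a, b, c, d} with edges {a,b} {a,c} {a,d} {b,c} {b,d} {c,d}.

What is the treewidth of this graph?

3

A width-3 tree decomposition is:
Bags: B1 = {a, b, c, d}
Tree: (single bag)
With just one bag of size 4, the width is 4 − 1 = 3, so tw(G) ≤ 3. Conversely, {a, b, c, d} is a clique of size 4, and the vertices of any clique must share a bag in every tree decomposition; so some bag has ≥ 4 vertices and tw(G) ≥ 3. Combining the bounds, tw(G) = 3.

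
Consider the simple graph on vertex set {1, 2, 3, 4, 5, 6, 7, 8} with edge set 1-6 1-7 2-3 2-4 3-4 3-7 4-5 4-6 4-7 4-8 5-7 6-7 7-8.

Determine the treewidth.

2

A width-2 tree decomposition is:
Bags: B1 = {3, 4, 7}  B2 = {4, 5, 7}  B3 = {4, 6, 7}  B4 = {4, 7, 8}  B5 = {1, 6, 7}  B6 = {2, 3, 4}
Tree: B1–B2, B1–B3, B1–B4, B3–B5, B1–B6
Each bag holds 3 vertices, so the decomposition has width 2, which upper-bounds the treewidth. Conversely, {1, 6, 7} is a clique of size 3, and the vertices of any clique must share a bag in every tree decomposition; so some bag has ≥ 3 vertices and tw(G) ≥ 2. Therefore the treewidth is 2.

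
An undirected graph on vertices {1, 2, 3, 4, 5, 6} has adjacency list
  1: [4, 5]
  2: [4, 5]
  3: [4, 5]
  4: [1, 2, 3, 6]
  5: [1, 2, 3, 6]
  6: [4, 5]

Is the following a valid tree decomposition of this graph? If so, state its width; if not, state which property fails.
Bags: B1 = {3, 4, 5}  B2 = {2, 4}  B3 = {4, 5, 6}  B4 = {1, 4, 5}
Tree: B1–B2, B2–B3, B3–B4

A tree decomposition must satisfy three properties: every vertex lies in some bag; for every edge, both endpoints lie together in some bag; and for every vertex, the bags containing it form a connected subtree. Here edge (5,2) lies in no bag, so the decomposition is invalid.

No — edge (5,2) lies in no bag.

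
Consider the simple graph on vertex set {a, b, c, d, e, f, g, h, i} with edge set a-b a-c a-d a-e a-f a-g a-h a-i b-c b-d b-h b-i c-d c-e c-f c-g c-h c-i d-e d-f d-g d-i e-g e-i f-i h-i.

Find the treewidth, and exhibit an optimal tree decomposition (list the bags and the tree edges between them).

Treewidth 4.
Bags: B1 = {a, c, d, f, i}  B2 = {a, b, c, d, i}  B3 = {a, b, c, h, i}  B4 = {a, c, d, e, i}  B5 = {a, c, d, e, g}
Tree: B1–B2, B2–B3, B1–B4, B4–B5

Each bag holds 5 vertices, so the decomposition has width 4, which upper-bounds the treewidth. Conversely, {a, c, d, e, g} is a clique of size 5, and the vertices of any clique must share a bag in every tree decomposition; so some bag has ≥ 5 vertices and tw(G) ≥ 4. Hence tw(G) = 4 exactly.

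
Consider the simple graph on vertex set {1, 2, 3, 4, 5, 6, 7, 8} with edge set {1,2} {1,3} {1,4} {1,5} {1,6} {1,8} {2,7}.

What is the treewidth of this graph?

A width-1 tree decomposition is:
Bags: B1 = {1, 2}  B2 = {1, 3}  B3 = {1, 8}  B4 = {1, 4}  B5 = {1, 5}  B6 = {1, 6}  B7 = {2, 7}
Tree: B1–B2, B1–B3, B2–B4, B2–B5, B3–B6, B1–B7
Each bag holds 2 vertices, so the decomposition has width 1, which upper-bounds the treewidth. Since G has at least one edge (e.g. 2–1), it is not an edgeless graph, so tw(G) ≥ 1. Hence tw(G) = 1 exactly.

1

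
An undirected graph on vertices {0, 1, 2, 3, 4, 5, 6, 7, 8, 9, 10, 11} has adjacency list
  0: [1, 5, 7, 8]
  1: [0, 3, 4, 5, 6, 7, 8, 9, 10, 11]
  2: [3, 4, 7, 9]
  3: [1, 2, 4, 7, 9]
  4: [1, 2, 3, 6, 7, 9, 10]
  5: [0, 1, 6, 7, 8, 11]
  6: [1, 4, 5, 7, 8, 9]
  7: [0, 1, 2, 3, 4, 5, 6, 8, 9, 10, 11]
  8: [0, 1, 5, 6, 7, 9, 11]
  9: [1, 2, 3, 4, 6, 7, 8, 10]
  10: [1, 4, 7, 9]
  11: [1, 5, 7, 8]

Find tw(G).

4

A width-4 tree decomposition is:
Bags: B1 = {1, 6, 7, 8, 9}  B2 = {1, 5, 6, 7, 8}  B3 = {1, 5, 7, 8, 11}  B4 = {1, 4, 6, 7, 9}  B5 = {0, 1, 5, 7, 8}  B6 = {1, 4, 7, 9, 10}  B7 = {1, 3, 4, 7, 9}  B8 = {2, 3, 4, 7, 9}
Tree: B1–B2, B2–B3, B1–B4, B2–B5, B4–B6, B4–B7, B7–B8
The largest bag has 5 vertices, giving width 4; this decomposition certifies tw(G) ≤ 4. For the lower bound, the 5 vertices {1, 6, 7, 8, 9} are pairwise adjacent, and any tree decomposition puts a clique entirely inside one bag — forcing width ≥ 4. The upper and lower bounds meet at 4, so that is the treewidth.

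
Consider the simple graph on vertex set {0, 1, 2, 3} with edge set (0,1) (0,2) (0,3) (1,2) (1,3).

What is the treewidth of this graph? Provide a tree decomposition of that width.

Treewidth 2.
Bags: B1 = {0, 1, 3}  B2 = {0, 1, 2}
Tree: B1–B2

Every bag has size at most 3, so the width is 3 − 1 = 2 and tw(G) ≤ 2. For the lower bound, the 3 vertices {0, 1, 2} are pairwise adjacent, and any tree decomposition puts a clique entirely inside one bag — forcing width ≥ 2. Hence tw(G) = 2 exactly.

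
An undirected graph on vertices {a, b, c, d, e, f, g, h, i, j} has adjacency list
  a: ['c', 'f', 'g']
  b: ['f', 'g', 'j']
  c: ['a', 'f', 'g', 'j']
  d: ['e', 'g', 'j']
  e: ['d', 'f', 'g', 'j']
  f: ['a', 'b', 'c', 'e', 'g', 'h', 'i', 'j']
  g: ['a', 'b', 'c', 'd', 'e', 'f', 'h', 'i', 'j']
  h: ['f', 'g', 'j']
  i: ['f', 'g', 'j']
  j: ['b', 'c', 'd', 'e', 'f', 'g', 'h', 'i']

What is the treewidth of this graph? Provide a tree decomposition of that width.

Each bag holds 4 vertices, so the decomposition has width 3, which upper-bounds the treewidth. On the other hand G contains the 4-clique {d, e, g, j}. A clique must lie in a single bag of any decomposition, so no decomposition can have width below 3. Combining the bounds, tw(G) = 3.

Treewidth 3.
One such decomposition:
Bags: B1 = {c, f, g, j}  B2 = {f, g, i, j}  B3 = {f, g, h, j}  B4 = {a, c, f, g}  B5 = {e, f, g, j}  B6 = {b, f, g, j}  B7 = {d, e, g, j}
Tree: B1–B2, B2–B3, B1–B4, B1–B5, B1–B6, B5–B7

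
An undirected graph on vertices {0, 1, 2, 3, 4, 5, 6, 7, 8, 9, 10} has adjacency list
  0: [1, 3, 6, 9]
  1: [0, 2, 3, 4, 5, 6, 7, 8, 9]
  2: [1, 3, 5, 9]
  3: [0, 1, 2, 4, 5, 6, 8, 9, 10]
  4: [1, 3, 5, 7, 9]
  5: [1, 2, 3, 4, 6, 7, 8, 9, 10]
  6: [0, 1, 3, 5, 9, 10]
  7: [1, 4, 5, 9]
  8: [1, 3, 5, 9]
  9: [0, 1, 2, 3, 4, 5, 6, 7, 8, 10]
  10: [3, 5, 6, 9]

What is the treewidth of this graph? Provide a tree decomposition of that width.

The largest bag has 5 vertices, giving width 4; this decomposition certifies tw(G) ≤ 4. For the lower bound, the 5 vertices {0, 1, 3, 6, 9} are pairwise adjacent, and any tree decomposition puts a clique entirely inside one bag — forcing width ≥ 4. Therefore the treewidth is 4.

Treewidth 4.
Bags: B1 = {1, 3, 5, 6, 9}  B2 = {1, 2, 3, 5, 9}  B3 = {1, 3, 4, 5, 9}  B4 = {0, 1, 3, 6, 9}  B5 = {1, 3, 5, 8, 9}  B6 = {3, 5, 6, 9, 10}  B7 = {1, 4, 5, 7, 9}
Tree: B1–B2, B1–B3, B1–B4, B3–B5, B1–B6, B3–B7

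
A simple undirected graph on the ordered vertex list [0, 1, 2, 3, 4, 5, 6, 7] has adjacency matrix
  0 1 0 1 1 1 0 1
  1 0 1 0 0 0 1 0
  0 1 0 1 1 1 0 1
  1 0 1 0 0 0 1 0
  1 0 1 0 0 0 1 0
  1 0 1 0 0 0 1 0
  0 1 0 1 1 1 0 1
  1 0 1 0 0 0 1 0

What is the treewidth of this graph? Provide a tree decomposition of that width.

Every bag has size at most 4, so the width is 4 − 1 = 3 and tw(G) ≤ 3. For the lower bound: the 4 vertex sets {6,7}, {2,4}, {0}, {5} are disjoint, each induces a connected subgraph, and every pair is joined by at least one edge of G. Contracting each set to a single vertex therefore yields K_{4} as a minor, and since treewidth is minor-monotone, tw(G) ≥ tw(K_{4}) = 3. Therefore the treewidth is 3.

Treewidth 3.
One optimal decomposition is:
Bags: B1 = {0, 2, 6, 7}  B2 = {0, 2, 4, 6}  B3 = {0, 2, 5, 6}  B4 = {0, 1, 2, 6}  B5 = {0, 2, 3, 6}
Tree: B1–B2, B2–B3, B3–B4, B4–B5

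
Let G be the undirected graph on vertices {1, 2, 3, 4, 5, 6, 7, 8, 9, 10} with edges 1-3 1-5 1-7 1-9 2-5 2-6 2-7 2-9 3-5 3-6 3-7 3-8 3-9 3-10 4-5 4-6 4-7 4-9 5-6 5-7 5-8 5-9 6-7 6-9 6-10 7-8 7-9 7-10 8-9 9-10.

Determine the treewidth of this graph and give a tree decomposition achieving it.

Each bag holds 5 vertices, so the decomposition has width 4, which upper-bounds the treewidth. On the other hand G contains the 5-clique {3, 6, 7, 9, 10}. A clique must lie in a single bag of any decomposition, so no decomposition can have width below 4. Hence tw(G) = 4 exactly.

Treewidth 4.
Bags: B1 = {4, 5, 6, 7, 9}  B2 = {3, 5, 6, 7, 9}  B3 = {2, 5, 6, 7, 9}  B4 = {3, 6, 7, 9, 10}  B5 = {3, 5, 7, 8, 9}  B6 = {1, 3, 5, 7, 9}
Tree: B1–B2, B2–B3, B2–B4, B2–B5, B2–B6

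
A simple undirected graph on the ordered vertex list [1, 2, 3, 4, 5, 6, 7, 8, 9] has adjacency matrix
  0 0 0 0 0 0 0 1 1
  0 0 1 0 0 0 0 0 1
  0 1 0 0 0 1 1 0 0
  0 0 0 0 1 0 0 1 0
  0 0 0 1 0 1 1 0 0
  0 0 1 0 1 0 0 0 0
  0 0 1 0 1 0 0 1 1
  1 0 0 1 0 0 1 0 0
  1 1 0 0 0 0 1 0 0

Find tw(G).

3

A width-3 tree decomposition is:
Bags: B1 = {1, 2, 8, 9}  B2 = {2, 7, 8, 9}  B3 = {2, 3, 7, 8}  B4 = {3, 4, 7, 8}  B5 = {3, 4, 5, 7}  B6 = {3, 4, 5, 6}
Tree: B1–B2, B2–B3, B3–B4, B4–B5, B5–B6
Each bag holds 4 vertices, so the decomposition has width 3, which upper-bounds the treewidth. For the lower bound: the 4 vertex sets {1,2,9}, {8}, {7}, {3,4,5,6} are disjoint, each induces a connected subgraph, and every pair is joined by at least one edge of G. Contracting each set to a single vertex therefore yields K_{4} as a minor, and since treewidth is minor-monotone, tw(G) ≥ tw(K_{4}) = 3. Combining the bounds, tw(G) = 3.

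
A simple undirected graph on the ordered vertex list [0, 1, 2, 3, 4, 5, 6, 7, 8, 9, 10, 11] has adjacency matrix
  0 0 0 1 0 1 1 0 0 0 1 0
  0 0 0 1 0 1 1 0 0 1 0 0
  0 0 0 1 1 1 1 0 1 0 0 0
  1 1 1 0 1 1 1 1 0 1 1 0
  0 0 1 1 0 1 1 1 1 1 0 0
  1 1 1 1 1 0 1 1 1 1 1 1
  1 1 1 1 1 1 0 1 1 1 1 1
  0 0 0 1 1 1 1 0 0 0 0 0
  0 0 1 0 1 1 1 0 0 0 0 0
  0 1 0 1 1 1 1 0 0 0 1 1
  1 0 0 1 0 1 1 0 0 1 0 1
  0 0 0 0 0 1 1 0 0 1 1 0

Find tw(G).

4

A width-4 tree decomposition is:
Bags: B1 = {3, 5, 6, 9, 10}  B2 = {3, 4, 5, 6, 9}  B3 = {3, 4, 5, 6, 7}  B4 = {0, 3, 5, 6, 10}  B5 = {5, 6, 9, 10, 11}  B6 = {2, 3, 4, 5, 6}  B7 = {1, 3, 5, 6, 9}  B8 = {2, 4, 5, 6, 8}
Tree: B1–B2, B2–B3, B1–B4, B1–B5, B2–B6, B1–B7, B6–B8
The largest bag has 5 vertices, giving width 4; this decomposition certifies tw(G) ≤ 4. For the lower bound, the 5 vertices {2, 4, 5, 6, 8} are pairwise adjacent, and any tree decomposition puts a clique entirely inside one bag — forcing width ≥ 4. Hence tw(G) = 4 exactly.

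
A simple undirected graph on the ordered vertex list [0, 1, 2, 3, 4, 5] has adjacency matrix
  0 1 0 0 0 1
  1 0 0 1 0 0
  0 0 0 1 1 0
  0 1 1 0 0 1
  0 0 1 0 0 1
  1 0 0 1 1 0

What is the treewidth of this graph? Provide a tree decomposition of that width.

Treewidth 2.
One such decomposition:
Bags: B1 = {0, 1, 5}  B2 = {1, 3, 5}  B3 = {3, 4, 5}  B4 = {2, 3, 4}
Tree: B1–B2, B2–B3, B3–B4

Every bag has size at most 3, so the width is 3 − 1 = 2 and tw(G) ≤ 2. Since 0–1–3–5–0 is a cycle in G, G is not acyclic. Forests are exactly the graphs of treewidth ≤ 1, so tw(G) ≥ 2. The upper and lower bounds meet at 2, so that is the treewidth.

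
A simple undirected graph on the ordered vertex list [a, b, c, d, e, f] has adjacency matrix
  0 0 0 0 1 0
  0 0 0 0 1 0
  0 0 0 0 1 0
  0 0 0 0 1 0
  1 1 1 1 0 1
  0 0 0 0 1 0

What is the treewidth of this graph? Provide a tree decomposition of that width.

Treewidth 1.
One optimal decomposition is:
Bags: B1 = {e, f}  B2 = {d, e}  B3 = {c, e}  B4 = {b, e}  B5 = {a, e}
Tree: B1–B2, B2–B3, B2–B4, B2–B5

Every bag has size at most 2, so the width is 2 − 1 = 1 and tw(G) ≤ 1. Since G has at least one edge (e.g. f–e), it is not an edgeless graph, so tw(G) ≥ 1. Hence tw(G) = 1 exactly.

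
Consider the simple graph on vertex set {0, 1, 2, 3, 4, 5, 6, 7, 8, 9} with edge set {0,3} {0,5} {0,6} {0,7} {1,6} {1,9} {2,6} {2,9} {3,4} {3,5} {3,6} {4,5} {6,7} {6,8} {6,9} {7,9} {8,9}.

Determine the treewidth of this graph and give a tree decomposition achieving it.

The largest bag has 3 vertices, giving width 2; this decomposition certifies tw(G) ≤ 2. On the other hand G contains the 3-clique {3, 4, 5}. A clique must lie in a single bag of any decomposition, so no decomposition can have width below 2. Hence tw(G) = 2 exactly.

Treewidth 2.
Bags: B1 = {1, 6, 9}  B2 = {6, 7, 9}  B3 = {0, 6, 7}  B4 = {0, 3, 6}  B5 = {2, 6, 9}  B6 = {0, 3, 5}  B7 = {3, 4, 5}  B8 = {6, 8, 9}
Tree: B1–B2, B2–B3, B3–B4, B1–B5, B4–B6, B6–B7, B2–B8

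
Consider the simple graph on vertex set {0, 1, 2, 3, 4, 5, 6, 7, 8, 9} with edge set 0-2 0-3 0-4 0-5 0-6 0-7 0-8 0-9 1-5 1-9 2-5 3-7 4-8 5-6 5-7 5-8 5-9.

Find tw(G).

A width-2 tree decomposition is:
Bags: B1 = {0, 5, 8}  B2 = {0, 5, 9}  B3 = {0, 5, 7}  B4 = {0, 4, 8}  B5 = {0, 3, 7}  B6 = {0, 2, 5}  B7 = {0, 5, 6}  B8 = {1, 5, 9}
Tree: B1–B2, B1–B3, B1–B4, B3–B5, B2–B6, B6–B7, B2–B8
Every bag has size at most 3, so the width is 3 − 1 = 2 and tw(G) ≤ 2. For the lower bound, the 3 vertices {0, 3, 7} are pairwise adjacent, and any tree decomposition puts a clique entirely inside one bag — forcing width ≥ 2. Combining the bounds, tw(G) = 2.

2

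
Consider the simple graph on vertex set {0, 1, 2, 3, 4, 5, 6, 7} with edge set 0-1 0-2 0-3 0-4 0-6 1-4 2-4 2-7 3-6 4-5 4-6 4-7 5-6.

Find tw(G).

2

A width-2 tree decomposition is:
Bags: B1 = {0, 2, 4}  B2 = {0, 4, 6}  B3 = {0, 1, 4}  B4 = {0, 3, 6}  B5 = {4, 5, 6}  B6 = {2, 4, 7}
Tree: B1–B2, B1–B3, B2–B4, B2–B5, B1–B6
The largest bag has 3 vertices, giving width 2; this decomposition certifies tw(G) ≤ 2. For the lower bound, the 3 vertices {0, 3, 6} are pairwise adjacent, and any tree decomposition puts a clique entirely inside one bag — forcing width ≥ 2. Combining the bounds, tw(G) = 2.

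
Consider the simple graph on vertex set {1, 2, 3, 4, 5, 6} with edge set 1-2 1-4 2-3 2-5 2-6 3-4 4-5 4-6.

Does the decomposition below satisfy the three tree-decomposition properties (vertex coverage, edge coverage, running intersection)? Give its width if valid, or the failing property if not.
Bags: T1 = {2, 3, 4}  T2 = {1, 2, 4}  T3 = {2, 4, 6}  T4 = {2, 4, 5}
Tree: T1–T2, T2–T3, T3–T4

Every vertex of G appears in some bag (union = {1, 2, 3, 4, 5, 6}); every edge is covered by a bag; and for each vertex v the set of bags containing v is connected in the bag tree. The decomposition is therefore valid. The largest bag has 3 vertices, so the width is 2.

Yes; width 2.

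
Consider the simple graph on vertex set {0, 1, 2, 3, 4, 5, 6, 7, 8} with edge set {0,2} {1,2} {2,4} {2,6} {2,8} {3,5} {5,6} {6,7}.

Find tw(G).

1

A width-1 tree decomposition is:
Bags: B1 = {2, 6}  B2 = {6, 7}  B3 = {2, 4}  B4 = {5, 6}  B5 = {1, 2}  B6 = {2, 8}  B7 = {0, 2}  B8 = {3, 5}
Tree: B1–B2, B1–B3, B1–B4, B1–B5, B3–B6, B1–B7, B4–B8
The largest bag has 2 vertices, giving width 1; this decomposition certifies tw(G) ≤ 1. Any graph with an edge has treewidth ≥ 1, and G has the edge 2–6. Combining the bounds, tw(G) = 1.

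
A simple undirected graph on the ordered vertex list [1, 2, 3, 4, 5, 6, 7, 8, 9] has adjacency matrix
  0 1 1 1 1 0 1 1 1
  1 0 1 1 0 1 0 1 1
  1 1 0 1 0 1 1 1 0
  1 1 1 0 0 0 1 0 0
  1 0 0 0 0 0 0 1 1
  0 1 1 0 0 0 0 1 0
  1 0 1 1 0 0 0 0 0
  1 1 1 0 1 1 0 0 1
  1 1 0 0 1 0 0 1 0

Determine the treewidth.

3

A width-3 tree decomposition is:
Bags: B1 = {1, 3, 4, 7}  B2 = {1, 2, 3, 4}  B3 = {1, 2, 3, 8}  B4 = {1, 2, 8, 9}  B5 = {2, 3, 6, 8}  B6 = {1, 5, 8, 9}
Tree: B1–B2, B2–B3, B3–B4, B3–B5, B4–B6
Every bag has size at most 4, so the width is 4 − 1 = 3 and tw(G) ≤ 3. Conversely, {1, 2, 8, 9} is a clique of size 4, and the vertices of any clique must share a bag in every tree decomposition; so some bag has ≥ 4 vertices and tw(G) ≥ 3. Combining the bounds, tw(G) = 3.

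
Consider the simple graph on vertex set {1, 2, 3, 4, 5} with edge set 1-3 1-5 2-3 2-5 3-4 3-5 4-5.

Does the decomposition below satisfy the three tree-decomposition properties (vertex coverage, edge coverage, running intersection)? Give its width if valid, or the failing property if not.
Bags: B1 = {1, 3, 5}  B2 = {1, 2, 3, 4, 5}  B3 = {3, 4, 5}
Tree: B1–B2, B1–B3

No — bags containing vertex 4 are not connected in the tree.

A tree decomposition must satisfy three properties: every vertex lies in some bag; for every edge, both endpoints lie together in some bag; and for every vertex, the bags containing it form a connected subtree. Here bags containing vertex 4 are not connected in the tree, so the decomposition is invalid.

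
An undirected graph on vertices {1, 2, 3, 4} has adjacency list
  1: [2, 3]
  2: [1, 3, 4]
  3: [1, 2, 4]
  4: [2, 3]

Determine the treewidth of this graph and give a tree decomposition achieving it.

Treewidth 2.
One such decomposition:
Bags: B1 = {2, 3, 4}  B2 = {1, 2, 3}
Tree: B1–B2

Each bag holds 3 vertices, so the decomposition has width 2, which upper-bounds the treewidth. Conversely, {1, 2, 3} is a clique of size 3, and the vertices of any clique must share a bag in every tree decomposition; so some bag has ≥ 3 vertices and tw(G) ≥ 2. Hence tw(G) = 2 exactly.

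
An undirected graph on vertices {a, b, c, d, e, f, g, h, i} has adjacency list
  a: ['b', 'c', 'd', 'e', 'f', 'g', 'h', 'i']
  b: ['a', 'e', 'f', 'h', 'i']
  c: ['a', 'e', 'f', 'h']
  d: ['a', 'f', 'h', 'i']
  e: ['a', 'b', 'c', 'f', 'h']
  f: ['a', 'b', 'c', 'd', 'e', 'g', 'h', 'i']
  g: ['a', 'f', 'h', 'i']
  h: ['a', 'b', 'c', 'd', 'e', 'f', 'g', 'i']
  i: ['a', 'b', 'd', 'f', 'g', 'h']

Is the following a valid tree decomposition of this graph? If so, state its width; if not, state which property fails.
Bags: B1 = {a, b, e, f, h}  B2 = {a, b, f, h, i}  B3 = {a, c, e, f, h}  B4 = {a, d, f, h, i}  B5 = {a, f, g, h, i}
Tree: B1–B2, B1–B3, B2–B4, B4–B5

Every vertex of G appears in some bag (union = {a, b, c, d, e, f, g, h, i}); every edge is covered by a bag; and for each vertex v the set of bags containing v is connected in the bag tree. The decomposition is therefore valid. The largest bag has 5 vertices, so the width is 4.

Yes; width 4.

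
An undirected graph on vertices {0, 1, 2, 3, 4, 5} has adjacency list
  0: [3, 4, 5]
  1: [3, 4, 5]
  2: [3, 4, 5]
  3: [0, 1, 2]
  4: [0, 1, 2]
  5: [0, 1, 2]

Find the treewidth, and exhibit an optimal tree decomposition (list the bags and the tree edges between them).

Treewidth 3.
One such decomposition:
Bags: B1 = {0, 1, 2, 5}  B2 = {0, 1, 2, 4}  B3 = {0, 1, 2, 3}
Tree: B1–B2, B2–B3

Each bag holds 4 vertices, so the decomposition has width 3, which upper-bounds the treewidth. For the lower bound: the 4 vertex sets {1,5}, {0,4}, {2}, {3} are disjoint, each induces a connected subgraph, and every pair is joined by at least one edge of G. Contracting each set to a single vertex therefore yields K_{4} as a minor, and since treewidth is minor-monotone, tw(G) ≥ tw(K_{4}) = 3. Therefore the treewidth is 3.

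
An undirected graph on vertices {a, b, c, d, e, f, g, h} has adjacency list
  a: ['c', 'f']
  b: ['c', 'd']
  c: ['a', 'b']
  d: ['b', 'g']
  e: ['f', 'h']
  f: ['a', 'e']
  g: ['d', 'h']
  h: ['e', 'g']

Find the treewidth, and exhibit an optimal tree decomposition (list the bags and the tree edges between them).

Every bag has size at most 3, so the width is 3 − 1 = 2 and tw(G) ≤ 2. Since e–f–a–c–b–d–g–h–e is a cycle in G, G is not acyclic. Forests are exactly the graphs of treewidth ≤ 1, so tw(G) ≥ 2. Therefore the treewidth is 2.

Treewidth 2.
One optimal decomposition is:
Bags: B1 = {a, e, f}  B2 = {a, c, e}  B3 = {b, c, e}  B4 = {b, d, e}  B5 = {d, e, g}  B6 = {e, g, h}
Tree: B1–B2, B2–B3, B3–B4, B4–B5, B5–B6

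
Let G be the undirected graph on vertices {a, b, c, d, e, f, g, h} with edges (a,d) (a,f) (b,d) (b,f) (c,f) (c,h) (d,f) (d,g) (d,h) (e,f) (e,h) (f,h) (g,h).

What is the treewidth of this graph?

2

A width-2 tree decomposition is:
Bags: B1 = {e, f, h}  B2 = {d, f, h}  B3 = {b, d, f}  B4 = {c, f, h}  B5 = {d, g, h}  B6 = {a, d, f}
Tree: B1–B2, B2–B3, B2–B4, B2–B5, B2–B6
Each bag holds 3 vertices, so the decomposition has width 2, which upper-bounds the treewidth. Conversely, {d, g, h} is a clique of size 3, and the vertices of any clique must share a bag in every tree decomposition; so some bag has ≥ 3 vertices and tw(G) ≥ 2. Hence tw(G) = 2 exactly.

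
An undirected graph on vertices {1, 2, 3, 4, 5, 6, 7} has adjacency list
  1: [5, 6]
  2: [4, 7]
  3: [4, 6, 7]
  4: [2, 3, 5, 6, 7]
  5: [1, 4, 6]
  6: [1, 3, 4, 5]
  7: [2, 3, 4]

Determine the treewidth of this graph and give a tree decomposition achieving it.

Treewidth 2.
One optimal decomposition is:
Bags: B1 = {3, 4, 7}  B2 = {2, 4, 7}  B3 = {3, 4, 6}  B4 = {4, 5, 6}  B5 = {1, 5, 6}
Tree: B1–B2, B1–B3, B3–B4, B4–B5

The largest bag has 3 vertices, giving width 2; this decomposition certifies tw(G) ≤ 2. On the other hand G contains the 3-clique {1, 5, 6}. A clique must lie in a single bag of any decomposition, so no decomposition can have width below 2. Hence tw(G) = 2 exactly.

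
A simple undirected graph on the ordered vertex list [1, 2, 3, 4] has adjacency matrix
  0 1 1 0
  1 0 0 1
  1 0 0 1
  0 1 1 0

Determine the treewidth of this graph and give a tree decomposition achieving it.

The largest bag has 3 vertices, giving width 2; this decomposition certifies tw(G) ≤ 2. The edges 1–2–4–3–1 form a cycle, so G is not a tree and its treewidth is at least 2. Combining the bounds, tw(G) = 2.

Treewidth 2.
One such decomposition:
Bags: B1 = {1, 2, 4}  B2 = {1, 3, 4}
Tree: B1–B2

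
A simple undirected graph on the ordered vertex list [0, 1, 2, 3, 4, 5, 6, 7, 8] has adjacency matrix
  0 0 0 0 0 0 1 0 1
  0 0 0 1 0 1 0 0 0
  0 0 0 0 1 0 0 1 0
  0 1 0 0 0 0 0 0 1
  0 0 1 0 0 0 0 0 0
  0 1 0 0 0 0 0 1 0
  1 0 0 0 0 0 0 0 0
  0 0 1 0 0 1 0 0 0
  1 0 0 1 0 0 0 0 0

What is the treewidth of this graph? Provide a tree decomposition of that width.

The largest bag has 2 vertices, giving width 1; this decomposition certifies tw(G) ≤ 1. Since G has at least one edge (e.g. 6–0), it is not an edgeless graph, so tw(G) ≥ 1. Therefore the treewidth is 1.

Treewidth 1.
One optimal decomposition is:
Bags: B1 = {0, 6}  B2 = {0, 8}  B3 = {3, 8}  B4 = {1, 3}  B5 = {1, 5}  B6 = {5, 7}  B7 = {2, 7}  B8 = {2, 4}
Tree: B1–B2, B2–B3, B3–B4, B4–B5, B5–B6, B6–B7, B7–B8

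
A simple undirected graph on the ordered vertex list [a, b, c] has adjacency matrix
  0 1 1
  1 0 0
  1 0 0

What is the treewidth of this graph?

1

A width-1 tree decomposition is:
Bags: B1 = {a, b}  B2 = {a, c}
Tree: B1–B2
Each bag holds 2 vertices, so the decomposition has width 1, which upper-bounds the treewidth. Since G has at least one edge (e.g. a–b), it is not an edgeless graph, so tw(G) ≥ 1. Therefore the treewidth is 1.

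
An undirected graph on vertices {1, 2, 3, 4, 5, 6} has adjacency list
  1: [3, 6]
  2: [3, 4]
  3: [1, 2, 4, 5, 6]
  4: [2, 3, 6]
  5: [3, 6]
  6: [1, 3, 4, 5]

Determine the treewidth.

2

A width-2 tree decomposition is:
Bags: B1 = {1, 3, 6}  B2 = {3, 4, 6}  B3 = {2, 3, 4}  B4 = {3, 5, 6}
Tree: B1–B2, B2–B3, B2–B4
Each bag holds 3 vertices, so the decomposition has width 2, which upper-bounds the treewidth. For the lower bound, the 3 vertices {2, 3, 4} are pairwise adjacent, and any tree decomposition puts a clique entirely inside one bag — forcing width ≥ 2. Therefore the treewidth is 2.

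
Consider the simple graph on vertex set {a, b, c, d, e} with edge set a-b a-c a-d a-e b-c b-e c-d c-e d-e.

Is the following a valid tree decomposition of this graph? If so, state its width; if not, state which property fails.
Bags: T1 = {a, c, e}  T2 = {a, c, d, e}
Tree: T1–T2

No — vertex b appears in no bag.

A tree decomposition must satisfy three properties: every vertex lies in some bag; for every edge, both endpoints lie together in some bag; and for every vertex, the bags containing it form a connected subtree. Here vertex b appears in no bag, so the decomposition is invalid.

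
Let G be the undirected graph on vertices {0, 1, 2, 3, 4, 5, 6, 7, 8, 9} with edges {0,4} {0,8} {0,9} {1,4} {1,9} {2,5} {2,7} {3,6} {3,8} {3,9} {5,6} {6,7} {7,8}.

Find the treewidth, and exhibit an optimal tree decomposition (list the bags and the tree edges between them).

Every bag has size at most 3, so the width is 3 − 1 = 2 and tw(G) ≤ 2. Since 1–4–0–9–1 is a cycle in G, G is not acyclic. Forests are exactly the graphs of treewidth ≤ 1, so tw(G) ≥ 2. The upper and lower bounds meet at 2, so that is the treewidth.

Treewidth 2.
One optimal decomposition is:
Bags: B1 = {1, 4, 9}  B2 = {0, 4, 9}  B3 = {0, 3, 9}  B4 = {0, 3, 8}  B5 = {3, 6, 8}  B6 = {6, 7, 8}  B7 = {5, 6, 7}  B8 = {2, 5, 7}
Tree: B1–B2, B2–B3, B3–B4, B4–B5, B5–B6, B6–B7, B7–B8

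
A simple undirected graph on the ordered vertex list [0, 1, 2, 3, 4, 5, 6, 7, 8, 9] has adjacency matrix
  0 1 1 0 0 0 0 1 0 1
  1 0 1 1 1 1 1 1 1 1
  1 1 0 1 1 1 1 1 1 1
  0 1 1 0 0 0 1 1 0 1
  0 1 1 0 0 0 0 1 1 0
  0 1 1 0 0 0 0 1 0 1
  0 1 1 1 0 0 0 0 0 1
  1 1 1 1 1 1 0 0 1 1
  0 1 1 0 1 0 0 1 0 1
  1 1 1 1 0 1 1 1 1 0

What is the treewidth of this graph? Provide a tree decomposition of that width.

The largest bag has 5 vertices, giving width 4; this decomposition certifies tw(G) ≤ 4. For the lower bound, the 5 vertices {1, 2, 3, 6, 9} are pairwise adjacent, and any tree decomposition puts a clique entirely inside one bag — forcing width ≥ 4. Therefore the treewidth is 4.

Treewidth 4.
One such decomposition:
Bags: B1 = {1, 2, 3, 6, 9}  B2 = {1, 2, 3, 7, 9}  B3 = {1, 2, 5, 7, 9}  B4 = {0, 1, 2, 7, 9}  B5 = {1, 2, 7, 8, 9}  B6 = {1, 2, 4, 7, 8}
Tree: B1–B2, B2–B3, B3–B4, B3–B5, B5–B6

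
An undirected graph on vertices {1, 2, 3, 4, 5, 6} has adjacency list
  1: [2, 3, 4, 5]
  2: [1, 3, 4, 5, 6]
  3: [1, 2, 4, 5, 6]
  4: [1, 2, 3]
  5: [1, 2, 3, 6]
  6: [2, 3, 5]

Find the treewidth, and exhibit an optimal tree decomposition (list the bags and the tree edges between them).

Treewidth 3.
One such decomposition:
Bags: B1 = {2, 3, 5, 6}  B2 = {1, 2, 3, 5}  B3 = {1, 2, 3, 4}
Tree: B1–B2, B2–B3

Every bag has size at most 4, so the width is 4 − 1 = 3 and tw(G) ≤ 3. Conversely, {1, 2, 3, 4} is a clique of size 4, and the vertices of any clique must share a bag in every tree decomposition; so some bag has ≥ 4 vertices and tw(G) ≥ 3. Therefore the treewidth is 3.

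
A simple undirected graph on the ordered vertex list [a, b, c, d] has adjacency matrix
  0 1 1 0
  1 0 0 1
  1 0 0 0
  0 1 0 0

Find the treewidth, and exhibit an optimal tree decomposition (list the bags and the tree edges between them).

Every bag has size at most 2, so the width is 2 − 1 = 1 and tw(G) ≤ 1. Since G has at least one edge (e.g. c–a), it is not an edgeless graph, so tw(G) ≥ 1. The upper and lower bounds meet at 1, so that is the treewidth.

Treewidth 1.
One such decomposition:
Bags: B1 = {a, c}  B2 = {a, b}  B3 = {b, d}
Tree: B1–B2, B2–B3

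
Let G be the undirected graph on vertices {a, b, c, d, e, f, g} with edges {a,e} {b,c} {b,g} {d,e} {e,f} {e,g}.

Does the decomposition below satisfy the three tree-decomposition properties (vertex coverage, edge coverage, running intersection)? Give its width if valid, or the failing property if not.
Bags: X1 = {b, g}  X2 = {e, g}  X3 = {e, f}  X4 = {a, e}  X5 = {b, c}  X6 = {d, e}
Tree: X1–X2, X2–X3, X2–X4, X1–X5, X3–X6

Yes; width 1.

Vertex coverage: the bags together contain {a, b, c, d, e, f, g}, the full vertex set. Edge coverage: each edge of G has both endpoints in at least one bag. Running intersection: for every vertex, the bags containing it form a connected subtree. All three properties hold, so this is a valid tree decomposition of width max|bag| − 1 = 1, and hence tw(G) ≤ 1.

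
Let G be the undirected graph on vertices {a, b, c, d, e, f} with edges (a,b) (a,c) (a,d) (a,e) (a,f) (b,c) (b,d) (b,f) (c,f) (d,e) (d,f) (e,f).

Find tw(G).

3

A width-3 tree decomposition is:
Bags: B1 = {a, d, e, f}  B2 = {a, b, d, f}  B3 = {a, b, c, f}
Tree: B1–B2, B2–B3
Every bag has size at most 4, so the width is 4 − 1 = 3 and tw(G) ≤ 3. Conversely, {a, d, e, f} is a clique of size 4, and the vertices of any clique must share a bag in every tree decomposition; so some bag has ≥ 4 vertices and tw(G) ≥ 3. Combining the bounds, tw(G) = 3.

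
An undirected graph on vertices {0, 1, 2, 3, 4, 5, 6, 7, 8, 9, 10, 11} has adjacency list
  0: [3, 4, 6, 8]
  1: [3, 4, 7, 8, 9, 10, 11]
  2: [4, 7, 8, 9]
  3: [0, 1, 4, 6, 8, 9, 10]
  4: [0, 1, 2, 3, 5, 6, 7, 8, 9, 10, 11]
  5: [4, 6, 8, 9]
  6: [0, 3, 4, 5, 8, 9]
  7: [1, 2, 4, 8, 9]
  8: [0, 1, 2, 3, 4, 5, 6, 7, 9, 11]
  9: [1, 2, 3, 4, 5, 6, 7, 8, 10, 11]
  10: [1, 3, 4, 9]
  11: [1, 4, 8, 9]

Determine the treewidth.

4

A width-4 tree decomposition is:
Bags: B1 = {1, 3, 4, 8, 9}  B2 = {1, 4, 7, 8, 9}  B3 = {3, 4, 6, 8, 9}  B4 = {1, 4, 8, 9, 11}  B5 = {2, 4, 7, 8, 9}  B6 = {4, 5, 6, 8, 9}  B7 = {1, 3, 4, 9, 10}  B8 = {0, 3, 4, 6, 8}
Tree: B1–B2, B1–B3, B2–B4, B2–B5, B3–B6, B1–B7, B3–B8
Every bag has size at most 5, so the width is 5 − 1 = 4 and tw(G) ≤ 4. Conversely, {0, 3, 4, 6, 8} is a clique of size 5, and the vertices of any clique must share a bag in every tree decomposition; so some bag has ≥ 5 vertices and tw(G) ≥ 4. Combining the bounds, tw(G) = 4.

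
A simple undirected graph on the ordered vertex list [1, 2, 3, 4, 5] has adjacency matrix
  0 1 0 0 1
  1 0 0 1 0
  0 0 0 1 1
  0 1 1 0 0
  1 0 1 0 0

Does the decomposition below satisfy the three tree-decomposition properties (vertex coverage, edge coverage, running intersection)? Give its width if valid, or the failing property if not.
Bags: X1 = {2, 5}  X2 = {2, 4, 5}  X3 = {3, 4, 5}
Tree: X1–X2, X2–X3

A tree decomposition must satisfy three properties: every vertex lies in some bag; for every edge, both endpoints lie together in some bag; and for every vertex, the bags containing it form a connected subtree. Here vertex 1 appears in no bag, so the decomposition is invalid.

No — vertex 1 appears in no bag.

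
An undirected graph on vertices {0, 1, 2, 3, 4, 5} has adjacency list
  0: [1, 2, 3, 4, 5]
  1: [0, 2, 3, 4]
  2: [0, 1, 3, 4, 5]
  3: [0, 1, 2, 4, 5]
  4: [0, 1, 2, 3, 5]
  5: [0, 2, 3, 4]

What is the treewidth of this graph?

A width-4 tree decomposition is:
Bags: B1 = {0, 2, 3, 4, 5}  B2 = {0, 1, 2, 3, 4}
Tree: B1–B2
The largest bag has 5 vertices, giving width 4; this decomposition certifies tw(G) ≤ 4. For the lower bound, the 5 vertices {0, 1, 2, 3, 4} are pairwise adjacent, and any tree decomposition puts a clique entirely inside one bag — forcing width ≥ 4. The upper and lower bounds meet at 4, so that is the treewidth.

4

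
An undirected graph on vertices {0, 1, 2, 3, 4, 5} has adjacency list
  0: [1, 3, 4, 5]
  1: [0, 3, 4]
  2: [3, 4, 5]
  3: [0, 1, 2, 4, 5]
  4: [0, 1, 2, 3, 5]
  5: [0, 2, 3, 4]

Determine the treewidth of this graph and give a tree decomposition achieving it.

Each bag holds 4 vertices, so the decomposition has width 3, which upper-bounds the treewidth. For the lower bound, the 4 vertices {0, 1, 3, 4} are pairwise adjacent, and any tree decomposition puts a clique entirely inside one bag — forcing width ≥ 3. Combining the bounds, tw(G) = 3.

Treewidth 3.
Bags: B1 = {0, 1, 3, 4}  B2 = {0, 3, 4, 5}  B3 = {2, 3, 4, 5}
Tree: B1–B2, B2–B3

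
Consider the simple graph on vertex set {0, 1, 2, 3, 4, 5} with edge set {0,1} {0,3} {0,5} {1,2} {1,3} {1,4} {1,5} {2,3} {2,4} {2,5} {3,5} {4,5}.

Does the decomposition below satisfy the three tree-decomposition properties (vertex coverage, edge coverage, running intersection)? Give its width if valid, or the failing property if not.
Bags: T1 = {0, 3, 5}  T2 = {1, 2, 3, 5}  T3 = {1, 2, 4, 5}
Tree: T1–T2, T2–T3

A tree decomposition must satisfy three properties: every vertex lies in some bag; for every edge, both endpoints lie together in some bag; and for every vertex, the bags containing it form a connected subtree. Here edge (1,0) lies in no bag, so the decomposition is invalid.

No — edge (1,0) lies in no bag.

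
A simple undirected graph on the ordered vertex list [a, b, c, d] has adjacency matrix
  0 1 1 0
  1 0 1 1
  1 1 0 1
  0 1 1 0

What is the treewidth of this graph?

A width-2 tree decomposition is:
Bags: B1 = {b, c, d}  B2 = {a, b, c}
Tree: B1–B2
The largest bag has 3 vertices, giving width 2; this decomposition certifies tw(G) ≤ 2. Conversely, {b, c, d} is a clique of size 3, and the vertices of any clique must share a bag in every tree decomposition; so some bag has ≥ 3 vertices and tw(G) ≥ 2. Combining the bounds, tw(G) = 2.

2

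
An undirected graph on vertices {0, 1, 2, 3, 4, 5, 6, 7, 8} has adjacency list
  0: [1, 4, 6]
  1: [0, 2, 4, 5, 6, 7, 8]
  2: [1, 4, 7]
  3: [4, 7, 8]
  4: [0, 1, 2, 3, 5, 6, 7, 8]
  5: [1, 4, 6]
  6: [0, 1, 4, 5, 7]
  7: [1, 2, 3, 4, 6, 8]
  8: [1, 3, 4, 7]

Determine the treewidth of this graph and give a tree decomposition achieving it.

The largest bag has 4 vertices, giving width 3; this decomposition certifies tw(G) ≤ 3. For the lower bound, the 4 vertices {1, 4, 7, 8} are pairwise adjacent, and any tree decomposition puts a clique entirely inside one bag — forcing width ≥ 3. The upper and lower bounds meet at 3, so that is the treewidth.

Treewidth 3.
One optimal decomposition is:
Bags: B1 = {1, 2, 4, 7}  B2 = {1, 4, 6, 7}  B3 = {0, 1, 4, 6}  B4 = {1, 4, 5, 6}  B5 = {1, 4, 7, 8}  B6 = {3, 4, 7, 8}
Tree: B1–B2, B2–B3, B3–B4, B1–B5, B5–B6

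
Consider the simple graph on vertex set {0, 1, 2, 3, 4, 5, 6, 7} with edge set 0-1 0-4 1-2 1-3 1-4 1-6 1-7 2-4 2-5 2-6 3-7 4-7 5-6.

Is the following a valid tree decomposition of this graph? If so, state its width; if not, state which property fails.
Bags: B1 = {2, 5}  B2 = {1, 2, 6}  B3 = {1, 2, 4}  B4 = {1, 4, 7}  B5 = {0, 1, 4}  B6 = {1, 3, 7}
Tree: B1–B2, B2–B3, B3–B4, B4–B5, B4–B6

No — edge (6,5) lies in no bag.

A tree decomposition must satisfy three properties: every vertex lies in some bag; for every edge, both endpoints lie together in some bag; and for every vertex, the bags containing it form a connected subtree. Here edge (6,5) lies in no bag, so the decomposition is invalid.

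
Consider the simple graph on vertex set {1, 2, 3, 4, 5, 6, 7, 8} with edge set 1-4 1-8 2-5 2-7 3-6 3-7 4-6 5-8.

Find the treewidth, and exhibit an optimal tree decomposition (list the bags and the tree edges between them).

Treewidth 2.
One optimal decomposition is:
Bags: B1 = {1, 5, 8}  B2 = {1, 2, 5}  B3 = {1, 2, 7}  B4 = {1, 3, 7}  B5 = {1, 3, 6}  B6 = {1, 4, 6}
Tree: B1–B2, B2–B3, B3–B4, B4–B5, B5–B6

The largest bag has 3 vertices, giving width 2; this decomposition certifies tw(G) ≤ 2. The edges 1–8–5–2–7–3–6–4–1 form a cycle, so G is not a tree and its treewidth is at least 2. Hence tw(G) = 2 exactly.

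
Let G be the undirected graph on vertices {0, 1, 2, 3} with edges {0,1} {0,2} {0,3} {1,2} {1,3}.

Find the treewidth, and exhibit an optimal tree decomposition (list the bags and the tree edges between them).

Treewidth 2.
One such decomposition:
Bags: B1 = {0, 1, 3}  B2 = {0, 1, 2}
Tree: B1–B2

Every bag has size at most 3, so the width is 3 − 1 = 2 and tw(G) ≤ 2. Conversely, {0, 1, 2} is a clique of size 3, and the vertices of any clique must share a bag in every tree decomposition; so some bag has ≥ 3 vertices and tw(G) ≥ 2. Hence tw(G) = 2 exactly.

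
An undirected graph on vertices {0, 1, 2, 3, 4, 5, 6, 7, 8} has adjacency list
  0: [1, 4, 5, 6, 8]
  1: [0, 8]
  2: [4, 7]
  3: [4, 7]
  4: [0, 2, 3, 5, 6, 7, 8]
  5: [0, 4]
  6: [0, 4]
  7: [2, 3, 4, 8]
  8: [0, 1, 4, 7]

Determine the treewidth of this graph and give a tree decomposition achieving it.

Every bag has size at most 3, so the width is 3 − 1 = 2 and tw(G) ≤ 2. Conversely, {0, 1, 8} is a clique of size 3, and the vertices of any clique must share a bag in every tree decomposition; so some bag has ≥ 3 vertices and tw(G) ≥ 2. Combining the bounds, tw(G) = 2.

Treewidth 2.
Bags: B1 = {0, 4, 8}  B2 = {0, 1, 8}  B3 = {4, 7, 8}  B4 = {0, 4, 6}  B5 = {0, 4, 5}  B6 = {3, 4, 7}  B7 = {2, 4, 7}
Tree: B1–B2, B1–B3, B1–B4, B4–B5, B3–B6, B3–B7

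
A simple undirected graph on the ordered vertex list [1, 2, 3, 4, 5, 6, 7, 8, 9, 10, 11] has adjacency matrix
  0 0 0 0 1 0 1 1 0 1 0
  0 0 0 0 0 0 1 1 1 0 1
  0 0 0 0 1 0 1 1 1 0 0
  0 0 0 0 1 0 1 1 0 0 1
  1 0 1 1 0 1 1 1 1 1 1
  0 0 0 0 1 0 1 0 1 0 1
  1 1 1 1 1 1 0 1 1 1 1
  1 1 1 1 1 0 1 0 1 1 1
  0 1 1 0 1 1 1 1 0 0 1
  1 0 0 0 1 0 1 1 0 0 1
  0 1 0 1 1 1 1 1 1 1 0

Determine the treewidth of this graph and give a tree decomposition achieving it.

Each bag holds 5 vertices, so the decomposition has width 4, which upper-bounds the treewidth. On the other hand G contains the 5-clique {2, 7, 8, 9, 11}. A clique must lie in a single bag of any decomposition, so no decomposition can have width below 4. Therefore the treewidth is 4.

Treewidth 4.
One such decomposition:
Bags: B1 = {4, 5, 7, 8, 11}  B2 = {5, 7, 8, 9, 11}  B3 = {3, 5, 7, 8, 9}  B4 = {5, 6, 7, 9, 11}  B5 = {2, 7, 8, 9, 11}  B6 = {5, 7, 8, 10, 11}  B7 = {1, 5, 7, 8, 10}
Tree: B1–B2, B2–B3, B2–B4, B2–B5, B2–B6, B6–B7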